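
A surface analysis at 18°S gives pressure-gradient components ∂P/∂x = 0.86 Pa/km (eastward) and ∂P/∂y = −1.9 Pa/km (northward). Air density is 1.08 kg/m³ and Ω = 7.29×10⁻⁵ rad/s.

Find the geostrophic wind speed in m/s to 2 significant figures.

Coriolis parameter at 18°S:
f = 2Ω sin φ = 2 × 7.29×10⁻⁵ × sin 18° = 4.51×10⁻⁵ s⁻¹
In the Southern Hemisphere f is negative: f = −4.51×10⁻⁵ s⁻¹.
Component geostrophic relations (x east, y north):
u_g = −(1/(fρ)) ∂P/∂y,  v_g = (1/(fρ)) ∂P/∂x
u_g = −(−1.9×10⁻³)/(−4.51×10⁻⁵ × 1.08) = −39.0 m/s;  v_g = (0.86×10⁻³)/(−4.51×10⁻⁵ × 1.08) = −17.7 m/s
|V_g| = √(u_g² + v_g²) = 42.9 m/s

43 m/s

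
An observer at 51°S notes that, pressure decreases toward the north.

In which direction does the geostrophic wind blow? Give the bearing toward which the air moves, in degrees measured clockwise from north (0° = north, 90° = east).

The pressure-gradient force points toward the north (bearing 000°).
Geostrophic balance: in the Southern Hemisphere the Coriolis force deflects motion to the left, so the geostrophic wind blows 90° to the left of the pressure-gradient force (low pressure on the right).
Rotating 000° by 90° counterclockwise gives 270° — the wind blows toward the west.

270°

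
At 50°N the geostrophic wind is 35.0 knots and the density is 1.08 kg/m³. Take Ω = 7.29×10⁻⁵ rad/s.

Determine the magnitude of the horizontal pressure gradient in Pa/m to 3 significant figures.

Coriolis parameter at 50°N:
f = 2Ω sin φ = 2 × 7.29×10⁻⁵ × sin 50° = 1.12×10⁻⁴ s⁻¹
Wind speed in SI: 35.0 knots = 18.0 m/s
Geostrophic balance rearranged: |∂P/∂n| = f ρ V_g
|∂P/∂n| = 1.12×10⁻⁴ × 1.08 × 18.0 = 2.17×10⁻³ Pa/m

2.17×10⁻³ Pa/m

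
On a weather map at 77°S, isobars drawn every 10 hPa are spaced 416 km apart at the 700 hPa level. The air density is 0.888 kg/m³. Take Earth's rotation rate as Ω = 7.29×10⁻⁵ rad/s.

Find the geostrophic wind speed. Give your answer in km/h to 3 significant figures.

68.6 km/h

Coriolis parameter at 77°S:
f = 2Ω sin φ = 2 × 7.29×10⁻⁵ × sin 77° = 1.42×10⁻⁴ s⁻¹
Pressure gradient: |∂P/∂n| = 1000 Pa / 416000 m = 2.40×10⁻³ Pa/m
Geostrophic balance (pressure-gradient force = Coriolis force):
V_g = (1/(fρ)) |∂P/∂n| = 2.40×10⁻³ / (1.42×10⁻⁴ × 0.888) = 19.1 m/s
Converting: 19.1 m/s × 3.6 = 68.6 km/h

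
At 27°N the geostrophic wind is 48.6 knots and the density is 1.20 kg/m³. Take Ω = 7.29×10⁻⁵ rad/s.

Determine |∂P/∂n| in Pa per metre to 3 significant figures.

Coriolis parameter at 27°N:
f = 2Ω sin φ = 2 × 7.29×10⁻⁵ × sin 27° = 6.62×10⁻⁵ s⁻¹
Wind speed in SI: 48.6 knots = 25.0 m/s
Geostrophic balance rearranged: |∂P/∂n| = f ρ V_g
|∂P/∂n| = 6.62×10⁻⁵ × 1.20 × 25.0 = 1.99×10⁻³ Pa/m

1.99×10⁻³ Pa/m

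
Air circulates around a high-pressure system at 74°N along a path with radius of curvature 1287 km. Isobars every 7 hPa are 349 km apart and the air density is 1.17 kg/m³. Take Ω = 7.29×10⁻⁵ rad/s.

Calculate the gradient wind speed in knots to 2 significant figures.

Coriolis parameter at 74°N:
f = 2Ω sin φ = 2 × 7.29×10⁻⁵ × sin 74° = 1.40×10⁻⁴ s⁻¹
Pressure gradient: |∂P/∂n| = 700 Pa / 349000 m = 2.01×10⁻³ Pa/m
Geostrophic speed: V_g = |∂P/∂n|/(fρ) = 2.01×10⁻³/(1.40×10⁻⁴ × 1.17) = 12.2 m/s
Around a high, pressure-gradient force acts outward with centrifugal, so Coriolis balances both:
fV = (1/ρ)|∂P/∂n| + V²/R  →  V² − fR·V + fR·V_g = 0
With fR = 1.40×10⁻⁴ × 1287×10³ m = 180 m/s:
V = [fR − √((fR)² − 4 fR V_g)]/2 = [180 − √(180² − 4×180×12.2)]/2 = 13.2 m/s
Supergeostrophic (V > V_g = 12.2 m/s), as expected around a high.
Converting: 13.2 m/s × 1.944 = 26 knots

26 knots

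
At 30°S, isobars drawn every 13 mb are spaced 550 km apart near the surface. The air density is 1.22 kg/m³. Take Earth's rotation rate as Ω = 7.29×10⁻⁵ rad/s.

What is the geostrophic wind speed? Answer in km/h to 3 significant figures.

Coriolis parameter at 30°S:
f = 2Ω sin φ = 2 × 7.29×10⁻⁵ × sin 30° = 7.29×10⁻⁵ s⁻¹
Pressure gradient: |∂P/∂n| = 1300 Pa / 550000 m = 2.36×10⁻³ Pa/m
Geostrophic balance (pressure-gradient force = Coriolis force):
V_g = (1/(fρ)) |∂P/∂n| = 2.36×10⁻³ / (7.29×10⁻⁵ × 1.22) = 26.6 m/s
Converting: 26.6 m/s × 3.6 = 95.7 km/h

95.7 km/h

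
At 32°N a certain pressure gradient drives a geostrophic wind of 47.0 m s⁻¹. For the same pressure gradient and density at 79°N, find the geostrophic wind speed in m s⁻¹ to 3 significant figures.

25.4 m s⁻¹

With the same pressure gradient and density, V_g ∝ 1/f ∝ 1/sin φ.
V₂ = V₁ · sin φ₁ / sin φ₂ = 47.0 × sin 32° / sin 79°
V₂ = 47.0 × 0.5299/0.9816 = 25.4 m s⁻¹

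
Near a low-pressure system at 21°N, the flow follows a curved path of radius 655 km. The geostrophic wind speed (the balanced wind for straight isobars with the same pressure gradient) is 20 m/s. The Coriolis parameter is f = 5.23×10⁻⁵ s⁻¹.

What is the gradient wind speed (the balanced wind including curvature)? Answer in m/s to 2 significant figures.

Around a low, centrifugal force acts outward with Coriolis, so pressure-gradient force balances both:
(1/ρ)|∂P/∂n| = fV + V²/R  →  V² + fR·V − fR·V_g = 0
With fR = 5.23×10⁻⁵ × 655×10³ m = 34.3 m/s:
V = [−fR + √((fR)² + 4 fR V_g)]/2 = [−34.3 + √(34.3² + 4×34.3×20)]/2 = 14.2 m/s
Subgeostrophic (V < V_g = 20 m/s), as expected around a low.

14 m/s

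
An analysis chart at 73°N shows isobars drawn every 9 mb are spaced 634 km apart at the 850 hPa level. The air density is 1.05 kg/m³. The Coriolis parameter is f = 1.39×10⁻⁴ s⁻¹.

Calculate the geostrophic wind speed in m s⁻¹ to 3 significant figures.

Pressure gradient: |∂P/∂n| = 900 Pa / 634000 m = 1.42×10⁻³ Pa/m
Geostrophic balance (pressure-gradient force = Coriolis force):
V_g = (1/(fρ)) |∂P/∂n| = 1.42×10⁻³ / (1.39×10⁻⁴ × 1.05) = 9.73 m/s

9.73 m s⁻¹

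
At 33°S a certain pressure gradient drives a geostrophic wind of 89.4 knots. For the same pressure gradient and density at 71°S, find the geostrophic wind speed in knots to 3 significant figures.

With the same pressure gradient and density, V_g ∝ 1/f ∝ 1/sin φ.
V₂ = V₁ · sin φ₁ / sin φ₂ = 89.4 × sin 33° / sin 71°
V₂ = 89.4 × 0.5446/0.9455 = 51.5 knots

51.5 knots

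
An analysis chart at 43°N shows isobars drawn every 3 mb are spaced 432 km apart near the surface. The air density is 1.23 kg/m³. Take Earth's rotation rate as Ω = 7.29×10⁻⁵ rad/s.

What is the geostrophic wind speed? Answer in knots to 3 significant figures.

Coriolis parameter at 43°N:
f = 2Ω sin φ = 2 × 7.29×10⁻⁵ × sin 43° = 9.94×10⁻⁵ s⁻¹
Pressure gradient: |∂P/∂n| = 300 Pa / 432000 m = 6.94×10⁻⁴ Pa/m
Geostrophic balance (pressure-gradient force = Coriolis force):
V_g = (1/(fρ)) |∂P/∂n| = 6.94×10⁻⁴ / (9.94×10⁻⁵ × 1.23) = 5.68 m/s
Converting: 5.68 m/s × 1.944 = 11.0 knots

11.0 knots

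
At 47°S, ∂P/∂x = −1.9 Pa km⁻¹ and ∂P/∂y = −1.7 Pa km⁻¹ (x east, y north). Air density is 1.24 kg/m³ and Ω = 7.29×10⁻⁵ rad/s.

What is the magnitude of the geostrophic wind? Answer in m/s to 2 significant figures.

19 m/s

Coriolis parameter at 47°S:
f = 2Ω sin φ = 2 × 7.29×10⁻⁵ × sin 47° = 1.07×10⁻⁴ s⁻¹
In the Southern Hemisphere f is negative: f = −1.07×10⁻⁴ s⁻¹.
Component geostrophic relations (x east, y north):
u_g = −(1/(fρ)) ∂P/∂y,  v_g = (1/(fρ)) ∂P/∂x
u_g = −(−1.7×10⁻³)/(−1.07×10⁻⁴ × 1.24) = −12.9 m/s;  v_g = (−1.9×10⁻³)/(−1.07×10⁻⁴ × 1.24) = 14.4 m/s
|V_g| = √(u_g² + v_g²) = 19.3 m/s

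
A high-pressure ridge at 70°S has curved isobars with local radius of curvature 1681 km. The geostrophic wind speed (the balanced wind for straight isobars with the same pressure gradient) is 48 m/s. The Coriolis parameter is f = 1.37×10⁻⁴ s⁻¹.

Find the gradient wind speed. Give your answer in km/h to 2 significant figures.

Around a high, pressure-gradient force acts outward with centrifugal, so Coriolis balances both:
fV = (1/ρ)|∂P/∂n| + V²/R  →  V² − fR·V + fR·V_g = 0
With fR = 1.37×10⁻⁴ × 1681×10³ m = 230 m/s:
V = [fR − √((fR)² − 4 fR V_g)]/2 = [230 − √(230² − 4×230×48)]/2 = 68.2 m/s
Supergeostrophic (V > V_g = 48 m/s), as expected around a high.
Converting: 68.2 m/s × 3.6 = 250 km/h

250 km/h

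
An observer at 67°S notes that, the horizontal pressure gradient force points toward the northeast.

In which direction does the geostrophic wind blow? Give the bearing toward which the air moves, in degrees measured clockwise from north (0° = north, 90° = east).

The pressure-gradient force points toward the northeast (bearing 045°).
Geostrophic balance: in the Southern Hemisphere the Coriolis force deflects motion to the left, so the geostrophic wind blows 90° to the left of the pressure-gradient force (low pressure on the right).
Rotating 045° by 90° counterclockwise gives 315° — the wind blows toward the northwest.

315°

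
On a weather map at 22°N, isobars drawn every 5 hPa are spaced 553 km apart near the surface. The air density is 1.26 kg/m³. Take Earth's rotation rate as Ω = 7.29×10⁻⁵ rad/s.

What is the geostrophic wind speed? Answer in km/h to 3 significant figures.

Coriolis parameter at 22°N:
f = 2Ω sin φ = 2 × 7.29×10⁻⁵ × sin 22° = 5.46×10⁻⁵ s⁻¹
Pressure gradient: |∂P/∂n| = 500 Pa / 553000 m = 9.04×10⁻⁴ Pa/m
Geostrophic balance (pressure-gradient force = Coriolis force):
V_g = (1/(fρ)) |∂P/∂n| = 9.04×10⁻⁴ / (5.46×10⁻⁵ × 1.26) = 13.1 m/s
Converting: 13.1 m/s × 3.6 = 47.3 km/h

47.3 km/h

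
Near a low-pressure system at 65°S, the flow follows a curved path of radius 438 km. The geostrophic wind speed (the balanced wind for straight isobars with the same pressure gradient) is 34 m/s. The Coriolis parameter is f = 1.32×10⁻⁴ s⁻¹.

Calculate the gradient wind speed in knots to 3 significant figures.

Around a low, centrifugal force acts outward with Coriolis, so pressure-gradient force balances both:
(1/ρ)|∂P/∂n| = fV + V²/R  →  V² + fR·V − fR·V_g = 0
With fR = 1.32×10⁻⁴ × 438×10³ m = 57.8 m/s:
V = [−fR + √((fR)² + 4 fR V_g)]/2 = [−57.8 + √(57.8² + 4×57.8×34)]/2 = 24 m/s
Subgeostrophic (V < V_g = 34 m/s), as expected around a low.
Converting: 24 m/s × 1.944 = 46.7 knots

46.7 knots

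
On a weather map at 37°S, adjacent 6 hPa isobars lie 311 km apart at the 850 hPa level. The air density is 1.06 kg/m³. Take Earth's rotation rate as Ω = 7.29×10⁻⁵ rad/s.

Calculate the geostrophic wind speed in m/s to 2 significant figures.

21 m/s

Coriolis parameter at 37°S:
f = 2Ω sin φ = 2 × 7.29×10⁻⁵ × sin 37° = 8.77×10⁻⁵ s⁻¹
Pressure gradient: |∂P/∂n| = 600 Pa / 311000 m = 1.93×10⁻³ Pa/m
Geostrophic balance (pressure-gradient force = Coriolis force):
V_g = (1/(fρ)) |∂P/∂n| = 1.93×10⁻³ / (8.77×10⁻⁵ × 1.06) = 20.7 m/s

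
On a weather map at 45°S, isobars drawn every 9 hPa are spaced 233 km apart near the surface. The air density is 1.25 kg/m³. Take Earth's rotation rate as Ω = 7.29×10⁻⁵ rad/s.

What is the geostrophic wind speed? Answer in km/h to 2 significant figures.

Coriolis parameter at 45°S:
f = 2Ω sin φ = 2 × 7.29×10⁻⁵ × sin 45° = 1.03×10⁻⁴ s⁻¹
Pressure gradient: |∂P/∂n| = 900 Pa / 233000 m = 3.86×10⁻³ Pa/m
Geostrophic balance (pressure-gradient force = Coriolis force):
V_g = (1/(fρ)) |∂P/∂n| = 3.86×10⁻³ / (1.03×10⁻⁴ × 1.25) = 30.0 m/s
Converting: 30.0 m/s × 3.6 = 110 km/h

110 km/h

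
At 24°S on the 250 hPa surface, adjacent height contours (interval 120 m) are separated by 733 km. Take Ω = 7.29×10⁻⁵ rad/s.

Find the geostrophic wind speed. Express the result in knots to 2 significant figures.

Coriolis parameter at 24°S:
f = 2Ω sin φ = 2 × 7.29×10⁻⁵ × sin 24° = 5.93×10⁻⁵ s⁻¹
Height gradient: |∂Z/∂n| = 120 m / 733000 m = 1.64×10⁻⁴
On a pressure surface, geostrophic balance gives V_g = (g/f)|∂Z/∂n|:
V_g = 9.81 × 1.64×10⁻⁴ / 5.93×10⁻⁵ = 27.1 m/s
Converting: 27.1 m/s × 1.944 = 53 knots

53 knots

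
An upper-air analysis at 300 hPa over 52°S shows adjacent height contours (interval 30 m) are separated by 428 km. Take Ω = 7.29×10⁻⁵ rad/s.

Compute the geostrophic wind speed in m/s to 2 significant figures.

Coriolis parameter at 52°S:
f = 2Ω sin φ = 2 × 7.29×10⁻⁵ × sin 52° = 1.15×10⁻⁴ s⁻¹
Height gradient: |∂Z/∂n| = 30 m / 428000 m = 7.01×10⁻⁵
On a pressure surface, geostrophic balance gives V_g = (g/f)|∂Z/∂n|:
V_g = 9.81 × 7.01×10⁻⁵ / 1.15×10⁻⁴ = 5.98 m/s

6.0 m/s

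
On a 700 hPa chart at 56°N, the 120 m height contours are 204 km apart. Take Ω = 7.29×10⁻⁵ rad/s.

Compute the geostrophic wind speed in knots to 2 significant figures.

93 knots

Coriolis parameter at 56°N:
f = 2Ω sin φ = 2 × 7.29×10⁻⁵ × sin 56° = 1.21×10⁻⁴ s⁻¹
Height gradient: |∂Z/∂n| = 120 m / 204000 m = 5.88×10⁻⁴
On a pressure surface, geostrophic balance gives V_g = (g/f)|∂Z/∂n|:
V_g = 9.81 × 5.88×10⁻⁴ / 1.21×10⁻⁴ = 47.7 m/s
Converting: 47.7 m/s × 1.944 = 93 knots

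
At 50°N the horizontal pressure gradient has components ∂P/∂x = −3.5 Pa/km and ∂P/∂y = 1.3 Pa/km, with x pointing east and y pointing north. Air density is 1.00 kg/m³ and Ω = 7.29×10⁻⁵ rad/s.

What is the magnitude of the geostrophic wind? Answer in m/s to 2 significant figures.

33 m/s

Coriolis parameter at 50°N:
f = 2Ω sin φ = 2 × 7.29×10⁻⁵ × sin 50° = 1.12×10⁻⁴ s⁻¹
Component geostrophic relations (x east, y north):
u_g = −(1/(fρ)) ∂P/∂y,  v_g = (1/(fρ)) ∂P/∂x
u_g = −(1.3×10⁻³)/(1.12×10⁻⁴ × 1.00) = −11.6 m/s;  v_g = (−3.5×10⁻³)/(1.12×10⁻⁴ × 1.00) = −31.3 m/s
|V_g| = √(u_g² + v_g²) = 33.4 m/s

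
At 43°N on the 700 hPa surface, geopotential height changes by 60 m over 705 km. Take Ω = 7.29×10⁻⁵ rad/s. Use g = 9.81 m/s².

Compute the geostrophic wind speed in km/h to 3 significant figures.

Coriolis parameter at 43°N:
f = 2Ω sin φ = 2 × 7.29×10⁻⁵ × sin 43° = 9.94×10⁻⁵ s⁻¹
Height gradient: |∂Z/∂n| = 60 m / 705000 m = 8.51×10⁻⁵
On a pressure surface, geostrophic balance gives V_g = (g/f)|∂Z/∂n|:
V_g = 9.81 × 8.51×10⁻⁵ / 9.94×10⁻⁵ = 8.40 m/s
Converting: 8.40 m/s × 3.6 = 30.2 km/h

30.2 km/h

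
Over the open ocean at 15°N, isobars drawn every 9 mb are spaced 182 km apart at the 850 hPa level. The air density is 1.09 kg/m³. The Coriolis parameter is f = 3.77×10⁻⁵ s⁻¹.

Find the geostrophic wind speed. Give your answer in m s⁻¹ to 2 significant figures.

Pressure gradient: |∂P/∂n| = 900 Pa / 182000 m = 4.95×10⁻³ Pa/m
Geostrophic balance (pressure-gradient force = Coriolis force):
V_g = (1/(fρ)) |∂P/∂n| = 4.95×10⁻³ / (3.77×10⁻⁵ × 1.09) = 120 m/s

120 m s⁻¹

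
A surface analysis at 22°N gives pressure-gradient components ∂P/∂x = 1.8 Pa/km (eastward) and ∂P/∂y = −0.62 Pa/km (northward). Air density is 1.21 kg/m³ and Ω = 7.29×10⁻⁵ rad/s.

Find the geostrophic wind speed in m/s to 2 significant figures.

Coriolis parameter at 22°N:
f = 2Ω sin φ = 2 × 7.29×10⁻⁵ × sin 22° = 5.46×10⁻⁵ s⁻¹
Component geostrophic relations (x east, y north):
u_g = −(1/(fρ)) ∂P/∂y,  v_g = (1/(fρ)) ∂P/∂x
u_g = −(−0.62×10⁻³)/(5.46×10⁻⁵ × 1.21) = 9.38 m/s;  v_g = (1.8×10⁻³)/(5.46×10⁻⁵ × 1.21) = 27.2 m/s
|V_g| = √(u_g² + v_g²) = 28.8 m/s

29 m/s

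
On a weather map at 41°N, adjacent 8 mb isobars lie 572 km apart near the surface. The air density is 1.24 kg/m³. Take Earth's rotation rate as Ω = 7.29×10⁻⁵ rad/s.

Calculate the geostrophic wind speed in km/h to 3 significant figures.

Coriolis parameter at 41°N:
f = 2Ω sin φ = 2 × 7.29×10⁻⁵ × sin 41° = 9.57×10⁻⁵ s⁻¹
Pressure gradient: |∂P/∂n| = 800 Pa / 572000 m = 1.40×10⁻³ Pa/m
Geostrophic balance (pressure-gradient force = Coriolis force):
V_g = (1/(fρ)) |∂P/∂n| = 1.40×10⁻³ / (9.57×10⁻⁵ × 1.24) = 11.8 m/s
Converting: 11.8 m/s × 3.6 = 42.4 km/h

42.4 km/h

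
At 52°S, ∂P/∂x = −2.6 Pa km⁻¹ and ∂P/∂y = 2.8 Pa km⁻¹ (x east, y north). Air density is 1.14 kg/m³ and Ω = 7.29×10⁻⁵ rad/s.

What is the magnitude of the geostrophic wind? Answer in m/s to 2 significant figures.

29 m/s

Coriolis parameter at 52°S:
f = 2Ω sin φ = 2 × 7.29×10⁻⁵ × sin 52° = 1.15×10⁻⁴ s⁻¹
In the Southern Hemisphere f is negative: f = −1.15×10⁻⁴ s⁻¹.
Component geostrophic relations (x east, y north):
u_g = −(1/(fρ)) ∂P/∂y,  v_g = (1/(fρ)) ∂P/∂x
u_g = −(2.8×10⁻³)/(−1.15×10⁻⁴ × 1.14) = 21.4 m/s;  v_g = (−2.6×10⁻³)/(−1.15×10⁻⁴ × 1.14) = 19.9 m/s
|V_g| = √(u_g² + v_g²) = 29.2 m/s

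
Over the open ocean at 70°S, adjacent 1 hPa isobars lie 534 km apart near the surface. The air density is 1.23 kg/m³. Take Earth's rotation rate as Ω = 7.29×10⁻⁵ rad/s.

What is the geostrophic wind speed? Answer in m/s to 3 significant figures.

Coriolis parameter at 70°S:
f = 2Ω sin φ = 2 × 7.29×10⁻⁵ × sin 70° = 1.37×10⁻⁴ s⁻¹
Pressure gradient: |∂P/∂n| = 100 Pa / 534000 m = 1.87×10⁻⁴ Pa/m
Geostrophic balance (pressure-gradient force = Coriolis force):
V_g = (1/(fρ)) |∂P/∂n| = 1.87×10⁻⁴ / (1.37×10⁻⁴ × 1.23) = 1.11 m/s

1.11 m/s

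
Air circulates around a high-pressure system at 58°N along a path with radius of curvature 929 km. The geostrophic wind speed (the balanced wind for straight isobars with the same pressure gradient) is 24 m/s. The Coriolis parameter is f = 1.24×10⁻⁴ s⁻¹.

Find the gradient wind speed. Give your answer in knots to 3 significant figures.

66.3 knots

Around a high, pressure-gradient force acts outward with centrifugal, so Coriolis balances both:
fV = (1/ρ)|∂P/∂n| + V²/R  →  V² − fR·V + fR·V_g = 0
With fR = 1.24×10⁻⁴ × 929×10³ m = 115 m/s:
V = [fR − √((fR)² − 4 fR V_g)]/2 = [115 − √(115² − 4×115×24)]/2 = 34.1 m/s
Supergeostrophic (V > V_g = 24 m/s), as expected around a high.
Converting: 34.1 m/s × 1.944 = 66.3 knots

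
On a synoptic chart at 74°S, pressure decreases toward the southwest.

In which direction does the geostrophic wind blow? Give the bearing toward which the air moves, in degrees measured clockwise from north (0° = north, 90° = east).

135°

The pressure-gradient force points toward the southwest (bearing 225°).
Geostrophic balance: in the Southern Hemisphere the Coriolis force deflects motion to the left, so the geostrophic wind blows 90° to the left of the pressure-gradient force (low pressure on the right).
Rotating 225° by 90° counterclockwise gives 135° — the wind blows toward the southeast.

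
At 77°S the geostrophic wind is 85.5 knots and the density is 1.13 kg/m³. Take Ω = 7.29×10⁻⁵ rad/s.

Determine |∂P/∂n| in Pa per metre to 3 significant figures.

7.06×10⁻³ Pa/m

Coriolis parameter at 77°S:
f = 2Ω sin φ = 2 × 7.29×10⁻⁵ × sin 77° = 1.42×10⁻⁴ s⁻¹
Wind speed in SI: 85.5 knots = 44.0 m/s
Geostrophic balance rearranged: |∂P/∂n| = f ρ V_g
|∂P/∂n| = 1.42×10⁻⁴ × 1.13 × 44.0 = 7.06×10⁻³ Pa/m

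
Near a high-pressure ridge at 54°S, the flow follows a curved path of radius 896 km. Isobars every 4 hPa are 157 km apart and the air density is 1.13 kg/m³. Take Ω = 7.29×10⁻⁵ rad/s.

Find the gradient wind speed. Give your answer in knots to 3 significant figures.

Coriolis parameter at 54°S:
f = 2Ω sin φ = 2 × 7.29×10⁻⁵ × sin 54° = 1.18×10⁻⁴ s⁻¹
Pressure gradient: |∂P/∂n| = 400 Pa / 157000 m = 2.55×10⁻³ Pa/m
Geostrophic speed: V_g = |∂P/∂n|/(fρ) = 2.55×10⁻³/(1.18×10⁻⁴ × 1.13) = 19.1 m/s
Around a high, pressure-gradient force acts outward with centrifugal, so Coriolis balances both:
fV = (1/ρ)|∂P/∂n| + V²/R  →  V² − fR·V + fR·V_g = 0
With fR = 1.18×10⁻⁴ × 896×10³ m = 106 m/s:
V = [fR − √((fR)² − 4 fR V_g)]/2 = [106 − √(106² − 4×106×19.1)]/2 = 25.1 m/s
Supergeostrophic (V > V_g = 19.1 m/s), as expected around a high.
Converting: 25.1 m/s × 1.944 = 48.7 knots

48.7 knots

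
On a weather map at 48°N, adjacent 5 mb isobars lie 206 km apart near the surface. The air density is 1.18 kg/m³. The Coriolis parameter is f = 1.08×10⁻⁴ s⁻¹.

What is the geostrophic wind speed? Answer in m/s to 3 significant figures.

19.0 m/s

Pressure gradient: |∂P/∂n| = 500 Pa / 206000 m = 2.43×10⁻³ Pa/m
Geostrophic balance (pressure-gradient force = Coriolis force):
V_g = (1/(fρ)) |∂P/∂n| = 2.43×10⁻³ / (1.08×10⁻⁴ × 1.18) = 19.0 m/s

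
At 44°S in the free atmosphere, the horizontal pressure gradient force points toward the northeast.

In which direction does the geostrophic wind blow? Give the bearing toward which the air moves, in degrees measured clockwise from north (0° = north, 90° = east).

The pressure-gradient force points toward the northeast (bearing 045°).
Geostrophic balance: in the Southern Hemisphere the Coriolis force deflects motion to the left, so the geostrophic wind blows 90° to the left of the pressure-gradient force (low pressure on the right).
Rotating 045° by 90° counterclockwise gives 315° — the wind blows toward the northwest.

315°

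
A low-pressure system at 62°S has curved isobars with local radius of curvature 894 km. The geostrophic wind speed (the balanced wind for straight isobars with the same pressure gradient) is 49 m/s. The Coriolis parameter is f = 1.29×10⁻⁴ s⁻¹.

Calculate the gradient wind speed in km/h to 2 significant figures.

130 km/h

Around a low, centrifugal force acts outward with Coriolis, so pressure-gradient force balances both:
(1/ρ)|∂P/∂n| = fV + V²/R  →  V² + fR·V − fR·V_g = 0
With fR = 1.29×10⁻⁴ × 894×10³ m = 115 m/s:
V = [−fR + √((fR)² + 4 fR V_g)]/2 = [−115 + √(115² + 4×115×49)]/2 = 37.1 m/s
Subgeostrophic (V < V_g = 49 m/s), as expected around a low.
Converting: 37.1 m/s × 3.6 = 130 km/h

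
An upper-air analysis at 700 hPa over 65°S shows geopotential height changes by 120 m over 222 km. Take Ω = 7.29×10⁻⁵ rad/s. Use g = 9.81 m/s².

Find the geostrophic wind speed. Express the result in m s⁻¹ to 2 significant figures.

40 m s⁻¹

Coriolis parameter at 65°S:
f = 2Ω sin φ = 2 × 7.29×10⁻⁵ × sin 65° = 1.32×10⁻⁴ s⁻¹
Height gradient: |∂Z/∂n| = 120 m / 222000 m = 5.41×10⁻⁴
On a pressure surface, geostrophic balance gives V_g = (g/f)|∂Z/∂n|:
V_g = 9.81 × 5.41×10⁻⁴ / 1.32×10⁻⁴ = 40.1 m/s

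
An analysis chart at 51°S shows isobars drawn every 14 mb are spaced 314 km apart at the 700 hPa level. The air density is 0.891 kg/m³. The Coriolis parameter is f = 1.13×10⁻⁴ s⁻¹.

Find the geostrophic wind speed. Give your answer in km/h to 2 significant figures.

160 km/h

Pressure gradient: |∂P/∂n| = 1400 Pa / 314000 m = 4.46×10⁻³ Pa/m
Geostrophic balance (pressure-gradient force = Coriolis force):
V_g = (1/(fρ)) |∂P/∂n| = 4.46×10⁻³ / (1.13×10⁻⁴ × 0.891) = 44.3 m/s
Converting: 44.3 m/s × 3.6 = 160 km/h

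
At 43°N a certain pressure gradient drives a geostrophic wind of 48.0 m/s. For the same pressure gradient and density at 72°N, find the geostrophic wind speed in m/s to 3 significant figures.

With the same pressure gradient and density, V_g ∝ 1/f ∝ 1/sin φ.
V₂ = V₁ · sin φ₁ / sin φ₂ = 48.0 × sin 43° / sin 72°
V₂ = 48.0 × 0.6820/0.9511 = 34.4 m/s

34.4 m/s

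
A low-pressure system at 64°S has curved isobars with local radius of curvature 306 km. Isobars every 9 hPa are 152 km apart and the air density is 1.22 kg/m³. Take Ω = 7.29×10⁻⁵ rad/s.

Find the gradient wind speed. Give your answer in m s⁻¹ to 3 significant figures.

23.4 m s⁻¹

Coriolis parameter at 64°S:
f = 2Ω sin φ = 2 × 7.29×10⁻⁵ × sin 64° = 1.31×10⁻⁴ s⁻¹
Pressure gradient: |∂P/∂n| = 900 Pa / 152000 m = 5.92×10⁻³ Pa/m
Geostrophic speed: V_g = |∂P/∂n|/(fρ) = 5.92×10⁻³/(1.31×10⁻⁴ × 1.22) = 37.0 m/s
Around a low, centrifugal force acts outward with Coriolis, so pressure-gradient force balances both:
(1/ρ)|∂P/∂n| = fV + V²/R  →  V² + fR·V − fR·V_g = 0
With fR = 1.31×10⁻⁴ × 306×10³ m = 40.1 m/s:
V = [−fR + √((fR)² + 4 fR V_g)]/2 = [−40.1 + √(40.1² + 4×40.1×37)]/2 = 23.4 m/s
Subgeostrophic (V < V_g = 37 m/s), as expected around a low.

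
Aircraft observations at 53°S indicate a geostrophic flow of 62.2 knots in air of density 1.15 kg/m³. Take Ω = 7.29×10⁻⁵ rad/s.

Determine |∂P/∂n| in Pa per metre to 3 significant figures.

Coriolis parameter at 53°S:
f = 2Ω sin φ = 2 × 7.29×10⁻⁵ × sin 53° = 1.16×10⁻⁴ s⁻¹
Wind speed in SI: 62.2 knots = 32.0 m/s
Geostrophic balance rearranged: |∂P/∂n| = f ρ V_g
|∂P/∂n| = 1.16×10⁻⁴ × 1.15 × 32.0 = 4.28×10⁻³ Pa/m

4.28×10⁻³ Pa/m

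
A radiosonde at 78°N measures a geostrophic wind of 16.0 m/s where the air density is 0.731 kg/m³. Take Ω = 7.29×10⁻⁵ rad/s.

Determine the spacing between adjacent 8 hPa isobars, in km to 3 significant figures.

Coriolis parameter at 78°N:
f = 2Ω sin φ = 2 × 7.29×10⁻⁵ × sin 78° = 1.43×10⁻⁴ s⁻¹
Geostrophic balance rearranged: |∂P/∂n| = f ρ V_g
|∂P/∂n| = 1.43×10⁻⁴ × 0.731 × 16.0 = 1.67×10⁻³ Pa/m
Isobar spacing: Δn = ΔP/|∂P/∂n| = 800 Pa / 1.67×10⁻³ Pa/m = 479613 m ≈ 480 km

480 km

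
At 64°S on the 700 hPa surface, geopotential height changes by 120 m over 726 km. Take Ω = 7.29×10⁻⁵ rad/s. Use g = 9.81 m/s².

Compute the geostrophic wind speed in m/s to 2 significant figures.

12 m/s

Coriolis parameter at 64°S:
f = 2Ω sin φ = 2 × 7.29×10⁻⁵ × sin 64° = 1.31×10⁻⁴ s⁻¹
Height gradient: |∂Z/∂n| = 120 m / 726000 m = 1.65×10⁻⁴
On a pressure surface, geostrophic balance gives V_g = (g/f)|∂Z/∂n|:
V_g = 9.81 × 1.65×10⁻⁴ / 1.31×10⁻⁴ = 12.4 m/s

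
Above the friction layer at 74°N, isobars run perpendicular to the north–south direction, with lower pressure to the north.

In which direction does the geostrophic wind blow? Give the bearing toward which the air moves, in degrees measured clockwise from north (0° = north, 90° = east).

090°

The pressure-gradient force points toward the north (bearing 000°).
Geostrophic balance: in the Northern Hemisphere the Coriolis force deflects motion to the right, so the geostrophic wind blows 90° to the right of the pressure-gradient force (low pressure on the left).
Rotating 000° by 90° clockwise gives 090° — the wind blows toward the east.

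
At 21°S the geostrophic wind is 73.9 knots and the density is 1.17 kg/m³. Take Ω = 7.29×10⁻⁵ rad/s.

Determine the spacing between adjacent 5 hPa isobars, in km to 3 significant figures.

215 km

Coriolis parameter at 21°S:
f = 2Ω sin φ = 2 × 7.29×10⁻⁵ × sin 21° = 5.23×10⁻⁵ s⁻¹
Wind speed in SI: 73.9 knots = 38.0 m/s
Geostrophic balance rearranged: |∂P/∂n| = f ρ V_g
|∂P/∂n| = 5.23×10⁻⁵ × 1.17 × 38.0 = 2.32×10⁻³ Pa/m
Isobar spacing: Δn = ΔP/|∂P/∂n| = 500 Pa / 2.32×10⁻³ Pa/m = 215137 m ≈ 215 km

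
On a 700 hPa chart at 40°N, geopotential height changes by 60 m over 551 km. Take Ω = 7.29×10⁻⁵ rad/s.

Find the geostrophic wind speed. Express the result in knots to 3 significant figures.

Coriolis parameter at 40°N:
f = 2Ω sin φ = 2 × 7.29×10⁻⁵ × sin 40° = 9.37×10⁻⁵ s⁻¹
Height gradient: |∂Z/∂n| = 60 m / 551000 m = 1.09×10⁻⁴
On a pressure surface, geostrophic balance gives V_g = (g/f)|∂Z/∂n|:
V_g = 9.81 × 1.09×10⁻⁴ / 9.37×10⁻⁵ = 11.4 m/s
Converting: 11.4 m/s × 1.944 = 22.2 knots

22.2 knots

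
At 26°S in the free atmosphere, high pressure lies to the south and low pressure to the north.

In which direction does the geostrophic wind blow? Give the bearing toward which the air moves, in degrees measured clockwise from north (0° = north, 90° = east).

The pressure-gradient force points toward the north (bearing 000°).
Geostrophic balance: in the Southern Hemisphere the Coriolis force deflects motion to the left, so the geostrophic wind blows 90° to the left of the pressure-gradient force (low pressure on the right).
Rotating 000° by 90° counterclockwise gives 270° — the wind blows toward the west.

270°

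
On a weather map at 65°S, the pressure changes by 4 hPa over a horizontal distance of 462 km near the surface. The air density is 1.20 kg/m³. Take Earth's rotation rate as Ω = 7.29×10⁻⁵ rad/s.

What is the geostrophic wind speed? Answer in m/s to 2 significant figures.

Coriolis parameter at 65°S:
f = 2Ω sin φ = 2 × 7.29×10⁻⁵ × sin 65° = 1.32×10⁻⁴ s⁻¹
Pressure gradient: |∂P/∂n| = 400 Pa / 462000 m = 8.66×10⁻⁴ Pa/m
Geostrophic balance (pressure-gradient force = Coriolis force):
V_g = (1/(fρ)) |∂P/∂n| = 8.66×10⁻⁴ / (1.32×10⁻⁴ × 1.20) = 5.46 m/s

5.5 m/s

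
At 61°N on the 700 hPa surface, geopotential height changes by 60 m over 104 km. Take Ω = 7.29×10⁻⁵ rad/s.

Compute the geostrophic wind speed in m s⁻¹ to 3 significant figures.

Coriolis parameter at 61°N:
f = 2Ω sin φ = 2 × 7.29×10⁻⁵ × sin 61° = 1.28×10⁻⁴ s⁻¹
Height gradient: |∂Z/∂n| = 60 m / 104000 m = 5.77×10⁻⁴
On a pressure surface, geostrophic balance gives V_g = (g/f)|∂Z/∂n|:
V_g = 9.81 × 5.77×10⁻⁴ / 1.28×10⁻⁴ = 44.4 m/s

44.4 m s⁻¹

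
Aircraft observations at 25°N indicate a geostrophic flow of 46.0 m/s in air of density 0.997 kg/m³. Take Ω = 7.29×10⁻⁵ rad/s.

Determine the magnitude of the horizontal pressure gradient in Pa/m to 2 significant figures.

Coriolis parameter at 25°N:
f = 2Ω sin φ = 2 × 7.29×10⁻⁵ × sin 25° = 6.16×10⁻⁵ s⁻¹
Geostrophic balance rearranged: |∂P/∂n| = f ρ V_g
|∂P/∂n| = 6.16×10⁻⁵ × 0.997 × 46.0 = 2.83×10⁻³ Pa/m

2.8×10⁻³ Pa/m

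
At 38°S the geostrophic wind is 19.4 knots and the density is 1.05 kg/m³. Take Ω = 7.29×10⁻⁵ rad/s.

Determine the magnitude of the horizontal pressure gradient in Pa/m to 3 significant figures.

9.41×10⁻⁴ Pa/m

Coriolis parameter at 38°S:
f = 2Ω sin φ = 2 × 7.29×10⁻⁵ × sin 38° = 8.98×10⁻⁵ s⁻¹
Wind speed in SI: 19.4 knots = 9.98 m/s
Geostrophic balance rearranged: |∂P/∂n| = f ρ V_g
|∂P/∂n| = 8.98×10⁻⁵ × 1.05 × 9.98 = 9.41×10⁻⁴ Pa/m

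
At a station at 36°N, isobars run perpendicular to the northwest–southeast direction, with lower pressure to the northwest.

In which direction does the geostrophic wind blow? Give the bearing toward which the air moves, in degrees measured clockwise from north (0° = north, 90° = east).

045°

The pressure-gradient force points toward the northwest (bearing 315°).
Geostrophic balance: in the Northern Hemisphere the Coriolis force deflects motion to the right, so the geostrophic wind blows 90° to the right of the pressure-gradient force (low pressure on the left).
Rotating 315° by 90° clockwise gives 045° — the wind blows toward the northeast.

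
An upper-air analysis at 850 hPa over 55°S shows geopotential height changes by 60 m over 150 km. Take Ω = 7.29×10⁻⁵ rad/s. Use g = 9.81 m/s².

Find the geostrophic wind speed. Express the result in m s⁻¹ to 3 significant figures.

Coriolis parameter at 55°S:
f = 2Ω sin φ = 2 × 7.29×10⁻⁵ × sin 55° = 1.19×10⁻⁴ s⁻¹
Height gradient: |∂Z/∂n| = 60 m / 150000 m = 4.00×10⁻⁴
On a pressure surface, geostrophic balance gives V_g = (g/f)|∂Z/∂n|:
V_g = 9.81 × 4.00×10⁻⁴ / 1.19×10⁻⁴ = 32.9 m/s

32.9 m s⁻¹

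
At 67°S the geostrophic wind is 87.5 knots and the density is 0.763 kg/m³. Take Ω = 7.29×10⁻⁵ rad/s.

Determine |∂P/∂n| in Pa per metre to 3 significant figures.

4.61×10⁻³ Pa/m

Coriolis parameter at 67°S:
f = 2Ω sin φ = 2 × 7.29×10⁻⁵ × sin 67° = 1.34×10⁻⁴ s⁻¹
Wind speed in SI: 87.5 knots = 45.0 m/s
Geostrophic balance rearranged: |∂P/∂n| = f ρ V_g
|∂P/∂n| = 1.34×10⁻⁴ × 0.763 × 45.0 = 4.61×10⁻³ Pa/m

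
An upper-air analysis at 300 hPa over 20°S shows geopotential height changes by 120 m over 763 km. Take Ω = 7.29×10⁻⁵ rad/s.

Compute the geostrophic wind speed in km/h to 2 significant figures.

Coriolis parameter at 20°S:
f = 2Ω sin φ = 2 × 7.29×10⁻⁵ × sin 20° = 4.99×10⁻⁵ s⁻¹
Height gradient: |∂Z/∂n| = 120 m / 763000 m = 1.57×10⁻⁴
On a pressure surface, geostrophic balance gives V_g = (g/f)|∂Z/∂n|:
V_g = 9.81 × 1.57×10⁻⁴ / 4.99×10⁻⁵ = 30.9 m/s
Converting: 30.9 m/s × 3.6 = 110 km/h

110 km/h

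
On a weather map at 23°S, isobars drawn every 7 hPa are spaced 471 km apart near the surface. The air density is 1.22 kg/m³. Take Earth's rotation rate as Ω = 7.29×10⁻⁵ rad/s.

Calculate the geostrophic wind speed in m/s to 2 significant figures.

Coriolis parameter at 23°S:
f = 2Ω sin φ = 2 × 7.29×10⁻⁵ × sin 23° = 5.70×10⁻⁵ s⁻¹
Pressure gradient: |∂P/∂n| = 700 Pa / 471000 m = 1.49×10⁻³ Pa/m
Geostrophic balance (pressure-gradient force = Coriolis force):
V_g = (1/(fρ)) |∂P/∂n| = 1.49×10⁻³ / (5.70×10⁻⁵ × 1.22) = 21.4 m/s

21 m/s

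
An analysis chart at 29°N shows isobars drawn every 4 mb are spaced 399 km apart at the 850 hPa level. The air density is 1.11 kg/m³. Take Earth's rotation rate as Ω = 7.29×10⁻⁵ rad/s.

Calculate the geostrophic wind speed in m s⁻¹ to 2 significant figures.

Coriolis parameter at 29°N:
f = 2Ω sin φ = 2 × 7.29×10⁻⁵ × sin 29° = 7.07×10⁻⁵ s⁻¹
Pressure gradient: |∂P/∂n| = 400 Pa / 399000 m = 1.00×10⁻³ Pa/m
Geostrophic balance (pressure-gradient force = Coriolis force):
V_g = (1/(fρ)) |∂P/∂n| = 1.00×10⁻³ / (7.07×10⁻⁵ × 1.11) = 12.8 m/s

13 m s⁻¹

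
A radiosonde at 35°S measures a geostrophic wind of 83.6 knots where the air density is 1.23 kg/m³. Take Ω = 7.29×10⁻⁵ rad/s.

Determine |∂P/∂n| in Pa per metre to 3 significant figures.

4.42×10⁻³ Pa/m

Coriolis parameter at 35°S:
f = 2Ω sin φ = 2 × 7.29×10⁻⁵ × sin 35° = 8.36×10⁻⁵ s⁻¹
Wind speed in SI: 83.6 knots = 43.0 m/s
Geostrophic balance rearranged: |∂P/∂n| = f ρ V_g
|∂P/∂n| = 8.36×10⁻⁵ × 1.23 × 43.0 = 4.42×10⁻³ Pa/m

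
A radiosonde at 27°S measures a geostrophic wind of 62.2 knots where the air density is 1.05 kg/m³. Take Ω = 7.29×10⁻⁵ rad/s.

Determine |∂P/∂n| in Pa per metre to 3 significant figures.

Coriolis parameter at 27°S:
f = 2Ω sin φ = 2 × 7.29×10⁻⁵ × sin 27° = 6.62×10⁻⁵ s⁻¹
Wind speed in SI: 62.2 knots = 32.0 m/s
Geostrophic balance rearranged: |∂P/∂n| = f ρ V_g
|∂P/∂n| = 6.62×10⁻⁵ × 1.05 × 32.0 = 2.22×10⁻³ Pa/m

2.22×10⁻³ Pa/m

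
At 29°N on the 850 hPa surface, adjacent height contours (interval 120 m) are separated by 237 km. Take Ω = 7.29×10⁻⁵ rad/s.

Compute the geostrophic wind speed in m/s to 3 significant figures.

70.3 m/s

Coriolis parameter at 29°N:
f = 2Ω sin φ = 2 × 7.29×10⁻⁵ × sin 29° = 7.07×10⁻⁵ s⁻¹
Height gradient: |∂Z/∂n| = 120 m / 237000 m = 5.06×10⁻⁴
On a pressure surface, geostrophic balance gives V_g = (g/f)|∂Z/∂n|:
V_g = 9.81 × 5.06×10⁻⁴ / 7.07×10⁻⁵ = 70.3 m/s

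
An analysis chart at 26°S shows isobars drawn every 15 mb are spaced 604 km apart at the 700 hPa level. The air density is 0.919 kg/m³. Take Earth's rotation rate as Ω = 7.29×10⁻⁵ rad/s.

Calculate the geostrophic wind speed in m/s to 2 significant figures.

Coriolis parameter at 26°S:
f = 2Ω sin φ = 2 × 7.29×10⁻⁵ × sin 26° = 6.39×10⁻⁵ s⁻¹
Pressure gradient: |∂P/∂n| = 1500 Pa / 604000 m = 2.48×10⁻³ Pa/m
Geostrophic balance (pressure-gradient force = Coriolis force):
V_g = (1/(fρ)) |∂P/∂n| = 2.48×10⁻³ / (6.39×10⁻⁵ × 0.919) = 42.3 m/s

42 m/s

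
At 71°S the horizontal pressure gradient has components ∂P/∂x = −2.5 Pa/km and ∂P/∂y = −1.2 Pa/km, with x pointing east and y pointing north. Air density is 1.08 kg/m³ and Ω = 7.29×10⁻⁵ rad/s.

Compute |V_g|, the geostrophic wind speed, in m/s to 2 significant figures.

Coriolis parameter at 71°S:
f = 2Ω sin φ = 2 × 7.29×10⁻⁵ × sin 71° = 1.38×10⁻⁴ s⁻¹
In the Southern Hemisphere f is negative: f = −1.38×10⁻⁴ s⁻¹.
Component geostrophic relations (x east, y north):
u_g = −(1/(fρ)) ∂P/∂y,  v_g = (1/(fρ)) ∂P/∂x
u_g = −(−1.2×10⁻³)/(−1.38×10⁻⁴ × 1.08) = −8.06 m/s;  v_g = (−2.5×10⁻³)/(−1.38×10⁻⁴ × 1.08) = 16.8 m/s
|V_g| = √(u_g² + v_g²) = 18.6 m/s

19 m/s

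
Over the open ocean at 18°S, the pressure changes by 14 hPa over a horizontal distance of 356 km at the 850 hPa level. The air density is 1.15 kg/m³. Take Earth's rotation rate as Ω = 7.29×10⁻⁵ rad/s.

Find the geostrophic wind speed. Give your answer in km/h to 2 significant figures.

Coriolis parameter at 18°S:
f = 2Ω sin φ = 2 × 7.29×10⁻⁵ × sin 18° = 4.51×10⁻⁵ s⁻¹
Pressure gradient: |∂P/∂n| = 1400 Pa / 356000 m = 3.93×10⁻³ Pa/m
Geostrophic balance (pressure-gradient force = Coriolis force):
V_g = (1/(fρ)) |∂P/∂n| = 3.93×10⁻³ / (4.51×10⁻⁵ × 1.15) = 75.9 m/s
Converting: 75.9 m/s × 3.6 = 270 km/h

270 km/h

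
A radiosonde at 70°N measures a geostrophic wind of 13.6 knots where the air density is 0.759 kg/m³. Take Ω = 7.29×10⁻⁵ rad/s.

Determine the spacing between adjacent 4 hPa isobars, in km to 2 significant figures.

Coriolis parameter at 70°N:
f = 2Ω sin φ = 2 × 7.29×10⁻⁵ × sin 70° = 1.37×10⁻⁴ s⁻¹
Wind speed in SI: 13.6 knots = 7.00 m/s
Geostrophic balance rearranged: |∂P/∂n| = f ρ V_g
|∂P/∂n| = 1.37×10⁻⁴ × 0.759 × 7.00 = 7.28×10⁻⁴ Pa/m
Isobar spacing: Δn = ΔP/|∂P/∂n| = 400 Pa / 7.28×10⁻⁴ Pa/m = 549791 m ≈ 550 km

550 km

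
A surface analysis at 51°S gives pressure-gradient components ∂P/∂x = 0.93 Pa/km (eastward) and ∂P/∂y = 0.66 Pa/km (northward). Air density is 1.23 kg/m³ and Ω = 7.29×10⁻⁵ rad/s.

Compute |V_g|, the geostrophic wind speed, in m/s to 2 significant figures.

8.2 m/s

Coriolis parameter at 51°S:
f = 2Ω sin φ = 2 × 7.29×10⁻⁵ × sin 51° = 1.13×10⁻⁴ s⁻¹
In the Southern Hemisphere f is negative: f = −1.13×10⁻⁴ s⁻¹.
Component geostrophic relations (x east, y north):
u_g = −(1/(fρ)) ∂P/∂y,  v_g = (1/(fρ)) ∂P/∂x
u_g = −(0.66×10⁻³)/(−1.13×10⁻⁴ × 1.23) = 4.74 m/s;  v_g = (0.93×10⁻³)/(−1.13×10⁻⁴ × 1.23) = −6.67 m/s
|V_g| = √(u_g² + v_g²) = 8.18 m/s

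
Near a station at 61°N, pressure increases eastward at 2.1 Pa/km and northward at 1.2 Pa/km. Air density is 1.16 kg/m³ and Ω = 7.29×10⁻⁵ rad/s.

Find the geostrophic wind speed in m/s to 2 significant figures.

16 m/s

Coriolis parameter at 61°N:
f = 2Ω sin φ = 2 × 7.29×10⁻⁵ × sin 61° = 1.28×10⁻⁴ s⁻¹
Component geostrophic relations (x east, y north):
u_g = −(1/(fρ)) ∂P/∂y,  v_g = (1/(fρ)) ∂P/∂x
u_g = −(1.2×10⁻³)/(1.28×10⁻⁴ × 1.16) = −8.11 m/s;  v_g = (2.1×10⁻³)/(1.28×10⁻⁴ × 1.16) = 14.2 m/s
|V_g| = √(u_g² + v_g²) = 16.4 m/s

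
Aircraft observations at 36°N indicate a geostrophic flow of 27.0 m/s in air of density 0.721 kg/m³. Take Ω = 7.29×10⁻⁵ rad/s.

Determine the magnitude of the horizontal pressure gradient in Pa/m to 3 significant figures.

Coriolis parameter at 36°N:
f = 2Ω sin φ = 2 × 7.29×10⁻⁵ × sin 36° = 8.57×10⁻⁵ s⁻¹
Geostrophic balance rearranged: |∂P/∂n| = f ρ V_g
|∂P/∂n| = 8.57×10⁻⁵ × 0.721 × 27.0 = 1.67×10⁻³ Pa/m

1.67×10⁻³ Pa/m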